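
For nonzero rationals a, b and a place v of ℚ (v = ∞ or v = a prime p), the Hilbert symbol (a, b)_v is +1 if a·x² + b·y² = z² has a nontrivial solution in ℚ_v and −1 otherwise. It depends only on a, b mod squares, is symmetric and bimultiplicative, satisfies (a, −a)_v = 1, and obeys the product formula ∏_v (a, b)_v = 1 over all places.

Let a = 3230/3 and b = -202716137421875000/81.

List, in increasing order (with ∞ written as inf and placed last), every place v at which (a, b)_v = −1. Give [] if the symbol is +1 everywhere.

(a, b) ≡ (9690, -49742) mod (ℚ^×)²; places V = {2, 3, 5, 7, 11, 17, 19, ∞}.
(a,b)_2: α=1, β=3; u≡5, v≡1 (mod 8); ε(u)ε(v)=0·0, αω(v)=1·0, βω(u)=3·1; sum ≡ 1  ⇒  -1.
(a,b)_11: α=0, u≡6; β=1, v≡6 (mod 11); (6|11)=-1, (6|11)=-1; sign (−1)^0·-1^1·-1^0 = -1.
(a,b)_5: α=1, u≡2; β=10, v≡3 (mod 5); (2|5)=-1, (3|5)=-1; sign (−1)^0·-1^10·-1^1 = -1.
(a,b)_7: α=0, u≡1; β=1, v≡5 (mod 7); (1|7)=+1, (5|7)=-1; sign (−1)^0·+1^1·-1^0 = +1.
(a,b)_17: α=1, u≡1; β=3, v≡4 (mod 17); (1|17)=+1, (4|17)=+1; sign (−1)^0·+1^3·+1^1 = +1.
(a,b)_∞: sgn(9690)=+, sgn(-49742)=−, so +1.
(a,b)_19: α=1, u≡6; β=3, v≡7 (mod 19); (6|19)=+1, (7|19)=+1; sign (−1)^1·+1^3·+1^1 = -1.
(a,b)_3: α=-1, u≡2; β=-4, v≡1 (mod 3); (2|3)=-1, (1|3)=+1; sign (−1)^0·-1^-4·+1^-1 = +1.
Ram(9690, -49742) = {2, 5, 11, 19}; no ℚ_2-point on the conic.

[2, 5, 11, 19]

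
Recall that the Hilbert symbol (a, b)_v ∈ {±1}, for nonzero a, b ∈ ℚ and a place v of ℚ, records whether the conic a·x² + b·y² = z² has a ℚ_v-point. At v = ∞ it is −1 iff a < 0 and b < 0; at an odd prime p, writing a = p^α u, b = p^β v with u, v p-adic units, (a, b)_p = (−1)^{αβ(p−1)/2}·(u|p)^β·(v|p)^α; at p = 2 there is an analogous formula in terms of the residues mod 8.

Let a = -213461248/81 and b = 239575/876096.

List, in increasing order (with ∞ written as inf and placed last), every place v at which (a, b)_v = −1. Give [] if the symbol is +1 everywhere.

Mod squares: a ≡ -17017, b ≡ 7. Check v ∈ {∞, 2, 3, 5, 7, 11, 13, 17, 37}.
v=17: a=17^1·(≡1), b=17^0·(≡11) mod 17; (1|17)=+1, (11|17)=-1; (−1)^{1·0·8}·(+1)^0·(-1)^1 = -1.
v=5: a=5^0·(≡2), b=5^2·(≡3) mod 5; (2|5)=-1, (3|5)=-1; (−1)^{0·2·2}·(-1)^2·(-1)^0 = +1.
v=13: a=13^1·(≡3), b=13^-2·(≡5) mod 13; (3|13)=+1, (5|13)=-1; (−1)^{1·-2·6}·(+1)^-2·(-1)^1 = -1.
v=3: a=3^-4·(≡2), b=3^-4·(≡1) mod 3; (2|3)=-1, (1|3)=+1; (−1)^{-4·-4·1}·(-1)^-4·(+1)^-4 = +1.
v=11: a=11^1·(≡4), b=11^0·(≡6) mod 11; (4|11)=+1, (6|11)=-1; (−1)^{1·0·5}·(+1)^0·(-1)^1 = -1.
v=2: v_2(a)=8, v_2(b)=-6; units ≡ 7, 7 (mod 8); ε·ε+αω+βω = 1·1+8·0+-6·0 ≡ 1  ⇒  (a,b)_2 = -1.
v=37: a=37^0·(≡11), b=37^2·(≡36) mod 37; (11|37)=+1, (36|37)=+1; (−1)^{0·2·18}·(+1)^2·(+1)^0 = +1.
v=∞: -17017 < 0 and 7 > 0  ⇒  (a,b)_∞ = +1.
v=7: a=7^3·(≡5), b=7^1·(≡4) mod 7; (5|7)=-1, (4|7)=+1; (−1)^{3·1·3}·(-1)^1·(+1)^3 = +1.
(-17017, 7 / ℚ) ramifies at {2, 11, 13, 17}: a division algebra.

[2, 11, 13, 17]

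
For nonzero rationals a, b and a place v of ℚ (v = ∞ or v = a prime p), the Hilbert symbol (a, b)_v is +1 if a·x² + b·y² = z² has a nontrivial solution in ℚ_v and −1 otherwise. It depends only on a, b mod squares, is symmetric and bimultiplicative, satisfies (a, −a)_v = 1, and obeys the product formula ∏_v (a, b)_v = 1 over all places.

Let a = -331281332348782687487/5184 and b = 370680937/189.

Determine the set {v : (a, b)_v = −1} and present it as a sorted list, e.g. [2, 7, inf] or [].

[11, 19]

Mod squares: a ≡ -1463, b ≡ 74613. Check v ∈ {∞, 2, 3, 7, 11, 17, 19, 53}.
v=11: a=11^3·(≡6), b=11^1·(≡10) mod 11; (6|11)=-1, (10|11)=-1; (−1)^{3·1·5}·(-1)^1·(-1)^3 = -1.
v=3: a=3^-4·(≡1), b=3^-3·(≡1) mod 3; (1|3)=+1, (1|3)=+1; (−1)^{-4·-3·1}·(+1)^-3·(+1)^-4 = +1.
v=17: a=17^2·(≡13), b=17^3·(≡10) mod 17; (13|17)=+1, (10|17)=-1; (−1)^{2·3·8}·(+1)^3·(-1)^2 = +1.
v=53: a=53^2·(≡21), b=53^0·(≡37) mod 53; (21|53)=-1, (37|53)=+1; (−1)^{2·0·26}·(-1)^0·(+1)^2 = +1.
v=∞: -1463 < 0 and 74613 > 0  ⇒  (a,b)_∞ = +1.
v=19: a=19^7·(≡15), b=19^3·(≡12) mod 19; (15|19)=-1, (12|19)=-1; (−1)^{7·3·9}·(-1)^3·(-1)^7 = -1.
v=2: v_2(a)=-6, v_2(b)=0; units ≡ 1, 5 (mod 8); ε·ε+αω+βω = 0·0+-6·1+0·0 ≡ 0  ⇒  (a,b)_2 = +1.
v=7: a=7^3·(≡2), b=7^-1·(≡3) mod 7; (2|7)=+1, (3|7)=-1; (−1)^{3·-1·3}·(+1)^-1·(-1)^3 = +1.
|Ram(-1463, 74613)| = 2, even; anisotropic at {11, 19}.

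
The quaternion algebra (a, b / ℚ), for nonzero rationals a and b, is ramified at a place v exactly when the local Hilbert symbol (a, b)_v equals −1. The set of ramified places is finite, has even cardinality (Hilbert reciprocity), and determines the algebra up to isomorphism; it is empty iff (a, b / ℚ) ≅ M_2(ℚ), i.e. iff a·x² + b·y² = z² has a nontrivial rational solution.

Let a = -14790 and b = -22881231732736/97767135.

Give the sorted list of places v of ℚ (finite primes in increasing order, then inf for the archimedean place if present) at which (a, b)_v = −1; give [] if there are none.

[2, 17, 29, inf]

Mod squares: a ≡ -14790, b ≡ -510. Check v ∈ {∞, 2, 3, 5, 13, 17, 23, 29, 37}.
v=29: a=29^1·(≡12), b=29^2·(≡21) mod 29; (12|29)=-1, (21|29)=-1; (−1)^{1·2·14}·(-1)^2·(-1)^1 = -1.
v=23: a=23^0·(≡22), b=23^-2·(≡21) mod 23; (22|23)=-1, (21|23)=-1; (−1)^{0·-2·11}·(-1)^-2·(-1)^0 = +1.
v=3: a=3^1·(≡2), b=3^-3·(≡1) mod 3; (2|3)=-1, (1|3)=+1; (−1)^{1·-3·1}·(-1)^-3·(+1)^1 = +1.
v=17: a=17^1·(≡14), b=17^3·(≡13) mod 17; (14|17)=-1, (13|17)=+1; (−1)^{1·3·8}·(-1)^3·(+1)^1 = -1.
v=2: v_2(a)=1, v_2(b)=15; units ≡ 5, 1 (mod 8); ε·ε+αω+βω = 0·0+1·0+15·1 ≡ 1  ⇒  (a,b)_2 = -1.
v=5: a=5^1·(≡2), b=5^-1·(≡2) mod 5; (2|5)=-1, (2|5)=-1; (−1)^{1·-1·2}·(-1)^-1·(-1)^1 = +1.
v=∞: -14790 < 0 and -510 < 0  ⇒  (a,b)_∞ = -1.
v=37: a=37^0·(≡10), b=37^-2·(≡5) mod 37; (10|37)=+1, (5|37)=-1; (−1)^{0·-2·18}·(+1)^-2·(-1)^0 = +1.
v=13: a=13^0·(≡4), b=13^2·(≡3) mod 13; (4|13)=+1, (3|13)=+1; (−1)^{0·2·6}·(+1)^2·(+1)^0 = +1.
|Ram(-14790, -510)| = 4, even; anisotropic at {2, 17, 29, ∞}.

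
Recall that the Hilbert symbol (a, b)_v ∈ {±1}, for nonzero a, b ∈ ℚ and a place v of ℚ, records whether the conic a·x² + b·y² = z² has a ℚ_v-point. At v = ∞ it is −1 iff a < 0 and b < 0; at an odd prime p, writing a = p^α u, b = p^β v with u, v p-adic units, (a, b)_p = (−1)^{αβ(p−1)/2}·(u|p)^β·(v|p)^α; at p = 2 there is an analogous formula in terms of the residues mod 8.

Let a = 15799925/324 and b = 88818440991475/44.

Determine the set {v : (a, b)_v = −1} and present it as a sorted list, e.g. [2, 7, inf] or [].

[31, 37]

(a, b) ≡ (631997, 209) mod (ℚ^×)²; places V = {2, 3, 5, 11, 13, 19, 29, 31, 37, ∞}.
(a,b)_31: α=1, u≡18; β=2, v≡27 (mod 31); (18|31)=+1, (27|31)=-1; sign (−1)^0·+1^2·-1^1 = -1.
(a,b)_13: α=0, u≡2; β=2, v≡12 (mod 13); (2|13)=-1, (12|13)=+1; sign (−1)^0·-1^2·+1^0 = +1.
(a,b)_29: α=1, u≡12; β=2, v≡28 (mod 29); (12|29)=-1, (28|29)=+1; sign (−1)^0·-1^2·+1^1 = +1.
(a,b)_2: α=-2, β=-2; u≡5, v≡1 (mod 8); ε(u)ε(v)=0·0, αω(v)=-2·0, βω(u)=-2·1; sum ≡ 0  ⇒  +1.
(a,b)_19: α=1, u≡2; β=1, v≡4 (mod 19); (2|19)=-1, (4|19)=+1; sign (−1)^1·-1^1·+1^1 = +1.
(a,b)_37: α=1, u≡32; β=2, v≡5 (mod 37); (32|37)=-1, (5|37)=-1; sign (−1)^0·-1^2·-1^1 = -1.
(a,b)_3: α=-4, u≡2; β=0, v≡2 (mod 3); (2|3)=-1, (2|3)=-1; sign (−1)^0·-1^0·-1^-4 = +1.
(a,b)_∞: sgn(631997)=+, sgn(209)=+, so +1.
(a,b)_5: α=2, u≡3; β=2, v≡1 (mod 5); (3|5)=-1, (1|5)=+1; sign (−1)^0·-1^2·+1^2 = +1.
(a,b)_11: α=0, u≡4; β=-1, v≡2 (mod 11); (4|11)=+1, (2|11)=-1; sign (−1)^0·+1^-1·-1^0 = +1.
|Ram(631997, 209)| = 2, even; anisotropic at {31, 37}.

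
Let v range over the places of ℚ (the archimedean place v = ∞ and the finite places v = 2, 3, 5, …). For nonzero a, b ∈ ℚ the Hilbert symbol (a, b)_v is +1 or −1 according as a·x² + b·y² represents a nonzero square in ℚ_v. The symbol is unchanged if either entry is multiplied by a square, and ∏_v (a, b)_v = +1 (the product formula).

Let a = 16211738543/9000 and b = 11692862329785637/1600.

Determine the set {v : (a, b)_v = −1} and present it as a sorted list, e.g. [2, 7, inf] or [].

[2, 5, 17, 29]

(a, b) ≡ (54230, 133) mod (ℚ^×)²; places V = {2, 3, 5, 7, 11, 13, 17, 19, 29, ∞}.
(a,b)_3: α=-2, u≡2; β=0, v≡1 (mod 3); (2|3)=-1, (1|3)=+1; sign (−1)^0·-1^0·+1^-2 = +1.
(a,b)_2: α=-3, β=-6; u≡3, v≡5 (mod 8); ε(u)ε(v)=1·0, αω(v)=-3·1, βω(u)=-6·1; sum ≡ 1  ⇒  -1.
(a,b)_19: α=2, u≡4; β=3, v≡6 (mod 19); (4|19)=+1, (6|19)=+1; sign (−1)^0·+1^3·+1^2 = +1.
(a,b)_17: α=1, u≡10; β=2, v≡12 (mod 17); (10|17)=-1, (12|17)=-1; sign (−1)^0·-1^2·-1^1 = -1.
(a,b)_13: α=2, u≡11; β=2, v≡4 (mod 13); (11|13)=-1, (4|13)=+1; sign (−1)^0·-1^2·+1^2 = +1.
(a,b)_∞: sgn(54230)=+, sgn(133)=+, so +1.
(a,b)_5: α=-3, u≡4; β=-2, v≡3 (mod 5); (4|5)=+1, (3|5)=-1; sign (−1)^0·+1^-2·-1^-3 = -1.
(a,b)_29: α=1, u≡21; β=2, v≡2 (mod 29); (21|29)=-1, (2|29)=-1; sign (−1)^0·-1^2·-1^1 = -1.
(a,b)_7: α=2, u≡4; β=3, v≡6 (mod 7); (4|7)=+1, (6|7)=-1; sign (−1)^0·+1^3·-1^2 = +1.
(a,b)_11: α=1, u≡7; β=2, v≡1 (mod 11); (7|11)=-1, (1|11)=+1; sign (−1)^0·-1^2·+1^1 = +1.
|Ram(54230, 133)| = 4, even; anisotropic at {2, 5, 17, 29}.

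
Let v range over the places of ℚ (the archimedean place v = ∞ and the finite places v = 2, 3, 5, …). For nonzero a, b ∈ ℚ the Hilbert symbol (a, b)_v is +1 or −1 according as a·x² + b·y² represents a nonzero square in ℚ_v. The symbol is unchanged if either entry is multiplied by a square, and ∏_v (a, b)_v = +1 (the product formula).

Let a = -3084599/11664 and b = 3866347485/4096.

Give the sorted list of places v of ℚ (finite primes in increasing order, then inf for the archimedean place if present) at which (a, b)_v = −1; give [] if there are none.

Mod squares: a ≡ -119, b ≡ 1365. Check v ∈ {∞, 2, 3, 5, 7, 11, 13, 17, 23}.
v=23: a=23^2·(≡19), b=23^0·(≡18) mod 23; (19|23)=-1, (18|23)=+1; (−1)^{2·0·11}·(-1)^0·(+1)^2 = +1.
v=13: a=13^0·(≡5), b=13^1·(≡10) mod 13; (5|13)=-1, (10|13)=+1; (−1)^{0·1·6}·(-1)^1·(+1)^0 = -1.
v=∞: -119 < 0 and 1365 > 0  ⇒  (a,b)_∞ = +1.
v=5: a=5^0·(≡4), b=5^1·(≡2) mod 5; (4|5)=+1, (2|5)=-1; (−1)^{0·1·2}·(+1)^1·(-1)^0 = +1.
v=7: a=7^3·(≡1), b=7^1·(≡5) mod 7; (1|7)=+1, (5|7)=-1; (−1)^{3·1·3}·(+1)^1·(-1)^3 = +1.
v=2: v_2(a)=-4, v_2(b)=-12; units ≡ 1, 5 (mod 8); ε·ε+αω+βω = 0·0+-4·1+-12·0 ≡ 0  ⇒  (a,b)_2 = +1.
v=3: a=3^-6·(≡1), b=3^5·(≡2) mod 3; (1|3)=+1, (2|3)=-1; (−1)^{-6·5·1}·(+1)^5·(-1)^-6 = +1.
v=17: a=17^1·(≡14), b=17^2·(≡6) mod 17; (14|17)=-1, (6|17)=-1; (−1)^{1·2·8}·(-1)^2·(-1)^1 = -1.
v=11: a=11^0·(≡8), b=11^2·(≡3) mod 11; (8|11)=-1, (3|11)=+1; (−1)^{0·2·5}·(-1)^2·(+1)^0 = +1.
(-119, 1365 / ℚ) ramifies at {13, 17}: a division algebra.

[13, 17]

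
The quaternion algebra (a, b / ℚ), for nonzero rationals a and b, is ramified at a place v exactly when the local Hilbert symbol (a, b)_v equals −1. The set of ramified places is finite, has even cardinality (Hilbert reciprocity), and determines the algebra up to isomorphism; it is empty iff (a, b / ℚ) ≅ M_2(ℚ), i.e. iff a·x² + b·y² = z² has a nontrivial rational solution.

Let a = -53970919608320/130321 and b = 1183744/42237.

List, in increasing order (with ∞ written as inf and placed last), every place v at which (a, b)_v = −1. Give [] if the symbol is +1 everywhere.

[5, 11, 13, 31]

(a, b) ≡ (-376805, 13) mod (ℚ^×)²; places V = {2, 3, 5, 11, 13, 17, 19, 31, ∞}.
(a,b)_13: α=1, u≡11; β=-1, v≡10 (mod 13); (11|13)=-1, (10|13)=+1; sign (−1)^0·-1^-1·+1^1 = -1.
(a,b)_17: α=3, u≡6; β=2, v≡15 (mod 17); (6|17)=-1, (15|17)=+1; sign (−1)^0·-1^2·+1^3 = +1.
(a,b)_2: α=12, β=12; u≡3, v≡5 (mod 8); ε(u)ε(v)=1·0, αω(v)=12·1, βω(u)=12·1; sum ≡ 0  ⇒  +1.
(a,b)_5: α=1, u≡1; β=0, v≡2 (mod 5); (1|5)=+1, (2|5)=-1; sign (−1)^0·+1^0·-1^1 = -1.
(a,b)_19: α=-4, u≡12; β=-2, v≡2 (mod 19); (12|19)=-1, (2|19)=-1; sign (−1)^0·-1^-2·-1^-4 = +1.
(a,b)_11: α=3, u≡8; β=0, v≡7 (mod 11); (8|11)=-1, (7|11)=-1; sign (−1)^0·-1^0·-1^3 = -1.
(a,b)_∞: sgn(-376805)=−, sgn(13)=+, so +1.
(a,b)_31: α=1, u≡4; β=0, v≡13 (mod 31); (4|31)=+1, (13|31)=-1; sign (−1)^0·+1^0·-1^1 = -1.
(a,b)_3: α=0, u≡1; β=-2, v≡1 (mod 3); (1|3)=+1, (1|3)=+1; sign (−1)^0·+1^-2·+1^0 = +1.
Ram(-376805, 13) = {5, 11, 13, 31}; no ℚ_5-point on the conic.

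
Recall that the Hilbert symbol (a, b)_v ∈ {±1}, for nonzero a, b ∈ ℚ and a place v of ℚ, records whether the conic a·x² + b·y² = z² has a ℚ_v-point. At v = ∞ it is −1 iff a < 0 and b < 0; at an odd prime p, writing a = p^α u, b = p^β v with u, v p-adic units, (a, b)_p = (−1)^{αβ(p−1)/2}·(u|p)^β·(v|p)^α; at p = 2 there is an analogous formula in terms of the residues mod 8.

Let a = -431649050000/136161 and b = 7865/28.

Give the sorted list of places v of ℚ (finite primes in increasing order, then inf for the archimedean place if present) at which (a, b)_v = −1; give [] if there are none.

(a, b) ≡ (-23345, 455) mod (ℚ^×)²; places V = {2, 3, 5, 7, 11, 13, 23, 29, 41, 43, ∞}.
(a,b)_41: α=-2, u≡31; β=0, v≡10 (mod 41); (31|41)=+1, (10|41)=+1; sign (−1)^0·+1^0·+1^-2 = +1.
(a,b)_43: α=2, u≡21; β=0, v≡6 (mod 43); (21|43)=+1, (6|43)=+1; sign (−1)^0·+1^0·+1^2 = +1.
(a,b)_13: α=0, u≡12; β=1, v≡10 (mod 13); (12|13)=+1, (10|13)=+1; sign (−1)^0·+1^1·+1^0 = +1.
(a,b)_5: α=5, u≡4; β=1, v≡1 (mod 5); (4|5)=+1, (1|5)=+1; sign (−1)^0·+1^1·+1^5 = +1.
(a,b)_7: α=1, u≡4; β=-1, v≡1 (mod 7); (4|7)=+1, (1|7)=+1; sign (−1)^1·+1^-1·+1^1 = -1.
(a,b)_23: α=1, u≡20; β=0, v≡9 (mod 23); (20|23)=-1, (9|23)=+1; sign (−1)^0·-1^0·+1^1 = +1.
(a,b)_29: α=1, u≡7; β=0, v≡23 (mod 29); (7|29)=+1, (23|29)=+1; sign (−1)^0·+1^0·+1^1 = +1.
(a,b)_2: α=4, β=-2; u≡7, v≡7 (mod 8); ε(u)ε(v)=1·1, αω(v)=4·0, βω(u)=-2·0; sum ≡ 1  ⇒  -1.
(a,b)_3: α=-4, u≡1; β=0, v≡2 (mod 3); (1|3)=+1, (2|3)=-1; sign (−1)^0·+1^0·-1^-4 = +1.
(a,b)_11: α=0, u≡10; β=2, v≡9 (mod 11); (10|11)=-1, (9|11)=+1; sign (−1)^0·-1^2·+1^0 = +1.
(a,b)_∞: sgn(-23345)=−, sgn(455)=+, so +1.
|Ram(-23345, 455)| = 2, even; anisotropic at {2, 7}.

[2, 7]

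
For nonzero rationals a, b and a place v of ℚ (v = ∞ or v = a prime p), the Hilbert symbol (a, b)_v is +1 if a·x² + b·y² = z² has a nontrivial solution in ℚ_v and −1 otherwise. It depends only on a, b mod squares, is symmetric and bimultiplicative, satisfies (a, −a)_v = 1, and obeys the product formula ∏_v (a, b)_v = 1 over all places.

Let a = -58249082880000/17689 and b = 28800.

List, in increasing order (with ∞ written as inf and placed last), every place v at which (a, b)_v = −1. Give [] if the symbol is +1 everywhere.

[2, 3]

(a, b) ≡ (-3, 2) mod (ℚ^×)²; places V = {2, 3, 5, 7, 17, 19, ∞}.
(a,b)_19: α=-2, u≡6; β=0, v≡15 (mod 19); (6|19)=+1, (15|19)=-1; sign (−1)^0·+1^0·-1^-2 = +1.
(a,b)_17: α=2, u≡11; β=0, v≡2 (mod 17); (11|17)=-1, (2|17)=+1; sign (−1)^0·-1^0·+1^2 = +1.
(a,b)_3: α=9, u≡2; β=2, v≡2 (mod 3); (2|3)=-1, (2|3)=-1; sign (−1)^0·-1^2·-1^9 = -1.
(a,b)_7: α=-2, u≡4; β=0, v≡2 (mod 7); (4|7)=+1, (2|7)=+1; sign (−1)^0·+1^0·+1^-2 = +1.
(a,b)_2: α=14, β=7; u≡5, v≡1 (mod 8); ε(u)ε(v)=0·0, αω(v)=14·0, βω(u)=7·1; sum ≡ 1  ⇒  -1.
(a,b)_∞: sgn(-3)=−, sgn(2)=+, so +1.
(a,b)_5: α=4, u≡3; β=2, v≡2 (mod 5); (3|5)=-1, (2|5)=-1; sign (−1)^0·-1^2·-1^4 = +1.
(-3, 2 / ℚ) ramifies at {2, 3}: a division algebra.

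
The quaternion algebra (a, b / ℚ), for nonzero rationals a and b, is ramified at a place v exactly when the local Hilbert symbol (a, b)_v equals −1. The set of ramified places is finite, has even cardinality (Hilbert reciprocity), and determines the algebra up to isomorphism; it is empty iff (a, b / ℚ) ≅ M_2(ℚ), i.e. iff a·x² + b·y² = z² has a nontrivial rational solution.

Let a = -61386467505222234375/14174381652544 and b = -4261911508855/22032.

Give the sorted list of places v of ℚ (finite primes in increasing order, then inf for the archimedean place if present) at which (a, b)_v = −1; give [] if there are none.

(a, b) ≡ (-7, -935) mod (ℚ^×)²; places V = {2, 3, 5, 7, 11, 13, 17, 19, 23, 31, 47, ∞}.
(a,b)_17: α=-2, u≡5; β=-1, v≡15 (mod 17); (5|17)=-1, (15|17)=+1; sign (−1)^0·-1^-1·+1^-2 = -1.
(a,b)_19: α=-2, u≡14; β=2, v≡18 (mod 19); (14|19)=-1, (18|19)=-1; sign (−1)^0·-1^2·-1^-2 = +1.
(a,b)_13: α=2, u≡2; β=2, v≡4 (mod 13); (2|13)=-1, (4|13)=+1; sign (−1)^0·-1^2·+1^2 = +1.
(a,b)_2: α=-6, β=-4; u≡1, v≡1 (mod 8); ε(u)ε(v)=0·0, αω(v)=-6·0, βω(u)=-4·0; sum ≡ 0  ⇒  +1.
(a,b)_11: α=2, u≡4; β=1, v≡1 (mod 11); (4|11)=+1, (1|11)=+1; sign (−1)^0·+1^1·+1^2 = +1.
(a,b)_31: α=-2, u≡27; β=0, v≡23 (mod 31); (27|31)=-1, (23|31)=-1; sign (−1)^0·-1^0·-1^-2 = +1.
(a,b)_47: α=-2, u≡26; β=0, v≡15 (mod 47); (26|47)=-1, (15|47)=-1; sign (−1)^0·-1^0·-1^-2 = +1.
(a,b)_5: α=6, u≡3; β=1, v≡2 (mod 5); (3|5)=-1, (2|5)=-1; sign (−1)^0·-1^1·-1^6 = -1.
(a,b)_23: α=2, u≡1; β=2, v≡9 (mod 23); (1|23)=+1, (9|23)=+1; sign (−1)^0·+1^2·+1^2 = +1.
(a,b)_∞: sgn(-7)=−, sgn(-935)=−, so -1.
(a,b)_3: α=2, u≡2; β=-4, v≡1 (mod 3); (2|3)=-1, (1|3)=+1; sign (−1)^0·-1^-4·+1^2 = +1.
(a,b)_7: α=9, u≡5; β=4, v≡3 (mod 7); (5|7)=-1, (3|7)=-1; sign (−1)^0·-1^4·-1^9 = -1.
Ram(-7, -935) = {5, 7, 17, ∞}; no ℚ_5-point on the conic.

[5, 7, 17, inf]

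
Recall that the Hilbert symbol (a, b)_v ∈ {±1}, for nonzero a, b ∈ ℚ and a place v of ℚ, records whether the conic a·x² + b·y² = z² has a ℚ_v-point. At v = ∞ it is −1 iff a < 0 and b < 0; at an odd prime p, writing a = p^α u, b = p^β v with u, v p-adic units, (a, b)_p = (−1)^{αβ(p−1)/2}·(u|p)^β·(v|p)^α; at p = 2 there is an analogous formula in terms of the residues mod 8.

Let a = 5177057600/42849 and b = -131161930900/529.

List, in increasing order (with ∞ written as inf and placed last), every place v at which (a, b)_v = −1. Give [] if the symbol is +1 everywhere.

(a, b) ≡ (221, -1309) mod (ℚ^×)²; places V = {2, 3, 5, 7, 11, 13, 17, 23, ∞}.
(a,b)_2: α=6, β=2; u≡5, v≡3 (mod 8); ε(u)ε(v)=0·1, αω(v)=6·1, βω(u)=2·1; sum ≡ 0  ⇒  +1.
(a,b)_13: α=1, u≡12; β=2, v≡4 (mod 13); (12|13)=+1, (4|13)=+1; sign (−1)^0·+1^2·+1^1 = +1.
(a,b)_17: α=1, u≡4; β=1, v≡2 (mod 17); (4|17)=+1, (2|17)=+1; sign (−1)^0·+1^1·+1^1 = +1.
(a,b)_11: α=4, u≡4; β=3, v≡7 (mod 11); (4|11)=+1, (7|11)=-1; sign (−1)^0·+1^3·-1^4 = +1.
(a,b)_7: α=0, u≡4; β=3, v≡2 (mod 7); (4|7)=+1, (2|7)=+1; sign (−1)^0·+1^3·+1^0 = +1.
(a,b)_23: α=-2, u≡17; β=-2, v≡4 (mod 23); (17|23)=-1, (4|23)=+1; sign (−1)^0·-1^-2·+1^-2 = +1.
(a,b)_∞: sgn(221)=+, sgn(-1309)=−, so +1.
(a,b)_3: α=-4, u≡2; β=0, v≡2 (mod 3); (2|3)=-1, (2|3)=-1; sign (−1)^0·-1^0·-1^-4 = +1.
(a,b)_5: α=2, u≡1; β=2, v≡1 (mod 5); (1|5)=+1, (1|5)=+1; sign (−1)^0·+1^2·+1^2 = +1.
Every local symbol is +1, so the conic 221·x² + -1309·y² = z² has ℚ_v-points for all v and hence a ℚ-point; (a, b / ℚ) ≅ M_2(ℚ).

[]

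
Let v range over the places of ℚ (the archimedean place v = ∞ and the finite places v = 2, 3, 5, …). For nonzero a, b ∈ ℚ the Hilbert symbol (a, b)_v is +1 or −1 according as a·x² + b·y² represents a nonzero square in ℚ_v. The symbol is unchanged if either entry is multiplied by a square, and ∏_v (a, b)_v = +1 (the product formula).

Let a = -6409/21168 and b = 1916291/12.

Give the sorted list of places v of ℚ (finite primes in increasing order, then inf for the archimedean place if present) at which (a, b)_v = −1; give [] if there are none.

Mod squares: a ≡ -19227, b ≡ 34017. Check v ∈ {∞, 2, 3, 7, 13, 17, 23, 29}.
v=7: a=7^-2·(≡2), b=7^0·(≡4) mod 7; (2|7)=+1, (4|7)=+1; (−1)^{-2·0·3}·(+1)^0·(+1)^-2 = +1.
v=17: a=17^1·(≡16), b=17^1·(≡11) mod 17; (16|17)=+1, (11|17)=-1; (−1)^{1·1·8}·(+1)^1·(-1)^1 = -1.
v=23: a=23^0·(≡1), b=23^1·(≡22) mod 23; (1|23)=+1, (22|23)=-1; (−1)^{0·1·11}·(+1)^1·(-1)^0 = +1.
v=2: v_2(a)=-4, v_2(b)=-2; units ≡ 5, 1 (mod 8); ε·ε+αω+βω = 0·0+-4·0+-2·1 ≡ 0  ⇒  (a,b)_2 = +1.
v=3: a=3^-3·(≡2), b=3^-1·(≡2) mod 3; (2|3)=-1, (2|3)=-1; (−1)^{-3·-1·1}·(-1)^-1·(-1)^-3 = -1.
v=13: a=13^1·(≡10), b=13^2·(≡10) mod 13; (10|13)=+1, (10|13)=+1; (−1)^{1·2·6}·(+1)^2·(+1)^1 = +1.
v=29: a=29^1·(≡9), b=29^1·(≡28) mod 29; (9|29)=+1, (28|29)=+1; (−1)^{1·1·14}·(+1)^1·(+1)^1 = +1.
v=∞: -19227 < 0 and 34017 > 0  ⇒  (a,b)_∞ = +1.
|Ram(-19227, 34017)| = 2, even; anisotropic at {3, 17}.

[3, 17]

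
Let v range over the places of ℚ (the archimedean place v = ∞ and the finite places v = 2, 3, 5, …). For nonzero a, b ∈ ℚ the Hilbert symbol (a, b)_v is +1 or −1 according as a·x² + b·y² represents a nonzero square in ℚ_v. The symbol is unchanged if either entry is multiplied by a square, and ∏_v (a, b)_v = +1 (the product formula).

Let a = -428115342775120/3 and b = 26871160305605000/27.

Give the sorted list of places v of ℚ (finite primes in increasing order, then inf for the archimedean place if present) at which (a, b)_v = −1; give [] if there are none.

(a, b) ≡ (-15015, 6) mod (ℚ^×)²; places V = {2, 3, 5, 7, 11, 13, 17, 23, ∞}.
(a,b)_7: α=1, u≡2; β=4, v≡6 (mod 7); (2|7)=+1, (6|7)=-1; sign (−1)^0·+1^4·-1^1 = -1.
(a,b)_23: α=2, u≡4; β=2, v≡1 (mod 23); (4|23)=+1, (1|23)=+1; sign (−1)^0·+1^2·+1^2 = +1.
(a,b)_17: α=4, u≡15; β=2, v≡3 (mod 17); (15|17)=+1, (3|17)=-1; sign (−1)^0·+1^2·-1^4 = +1.
(a,b)_∞: sgn(-15015)=−, sgn(6)=+, so +1.
(a,b)_11: α=3, u≡6; β=4, v≡2 (mod 11); (6|11)=-1, (2|11)=-1; sign (−1)^0·-1^4·-1^3 = -1.
(a,b)_5: α=1, u≡2; β=4, v≡4 (mod 5); (2|5)=-1, (4|5)=+1; sign (−1)^0·-1^4·+1^1 = +1.
(a,b)_3: α=-1, u≡2; β=-3, v≡2 (mod 3); (2|3)=-1, (2|3)=-1; sign (−1)^1·-1^-3·-1^-1 = -1.
(a,b)_13: α=1, u≡8; β=0, v≡8 (mod 13); (8|13)=-1, (8|13)=-1; sign (−1)^0·-1^0·-1^1 = -1.
(a,b)_2: α=4, β=3; u≡1, v≡3 (mod 8); ε(u)ε(v)=0·1, αω(v)=4·1, βω(u)=3·0; sum ≡ 0  ⇒  +1.
Ram(-15015, 6) = {3, 7, 11, 13}; no ℚ_3-point on the conic.

[3, 7, 11, 13]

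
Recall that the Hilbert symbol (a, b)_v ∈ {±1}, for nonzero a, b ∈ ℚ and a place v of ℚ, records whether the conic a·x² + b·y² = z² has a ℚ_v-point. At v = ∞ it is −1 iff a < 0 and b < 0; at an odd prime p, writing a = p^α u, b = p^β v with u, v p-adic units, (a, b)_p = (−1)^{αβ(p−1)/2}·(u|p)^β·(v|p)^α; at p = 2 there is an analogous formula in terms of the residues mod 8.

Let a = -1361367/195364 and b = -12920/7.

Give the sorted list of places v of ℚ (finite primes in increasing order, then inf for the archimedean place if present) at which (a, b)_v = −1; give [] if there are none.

[5, 17, 19, inf]

Mod squares: a ≡ -7, b ≡ -22610. Check v ∈ {∞, 2, 3, 5, 7, 13, 17, 19}.
v=17: a=17^-2·(≡6), b=17^1·(≡8) mod 17; (6|17)=-1, (8|17)=+1; (−1)^{-2·1·8}·(-1)^1·(+1)^-2 = -1.
v=13: a=13^-2·(≡7), b=13^0·(≡4) mod 13; (7|13)=-1, (4|13)=+1; (−1)^{-2·0·6}·(-1)^0·(+1)^-2 = +1.
v=5: a=5^0·(≡2), b=5^1·(≡3) mod 5; (2|5)=-1, (3|5)=-1; (−1)^{0·1·2}·(-1)^1·(-1)^0 = -1.
v=∞: -7 < 0 and -22610 < 0  ⇒  (a,b)_∞ = -1.
v=7: a=7^5·(≡3), b=7^-1·(≡2) mod 7; (3|7)=-1, (2|7)=+1; (−1)^{5·-1·3}·(-1)^-1·(+1)^5 = +1.
v=3: a=3^4·(≡2), b=3^0·(≡1) mod 3; (2|3)=-1, (1|3)=+1; (−1)^{4·0·1}·(-1)^0·(+1)^4 = +1.
v=19: a=19^0·(≡13), b=19^1·(≡6) mod 19; (13|19)=-1, (6|19)=+1; (−1)^{0·1·9}·(-1)^1·(+1)^0 = -1.
v=2: v_2(a)=-2, v_2(b)=3; units ≡ 1, 7 (mod 8); ε·ε+αω+βω = 0·1+-2·0+3·0 ≡ 0  ⇒  (a,b)_2 = +1.
Ram(-7, -22610) = {5, 17, 19, ∞}; no ℚ_5-point on the conic.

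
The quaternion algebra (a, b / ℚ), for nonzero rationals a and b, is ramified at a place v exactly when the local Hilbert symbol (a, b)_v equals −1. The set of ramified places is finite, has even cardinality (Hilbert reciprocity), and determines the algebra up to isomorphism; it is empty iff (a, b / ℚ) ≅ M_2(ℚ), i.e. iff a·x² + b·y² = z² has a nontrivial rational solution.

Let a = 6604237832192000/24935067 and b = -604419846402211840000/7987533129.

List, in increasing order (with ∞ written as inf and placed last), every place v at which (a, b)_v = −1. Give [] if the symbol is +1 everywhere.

[2, 3, 7, 11]

(a, b) ≡ (2310, -91) mod (ℚ^×)²; places V = {2, 3, 5, 7, 11, 13, 31, ∞}.
(a,b)_7: α=1, u≡4; β=1, v≡2 (mod 7); (4|7)=+1, (2|7)=+1; sign (−1)^1·+1^1·+1^1 = -1.
(a,b)_3: α=-3, u≡2; β=-2, v≡2 (mod 3); (2|3)=-1, (2|3)=-1; sign (−1)^0·-1^-2·-1^-3 = -1.
(a,b)_5: α=3, u≡3; β=4, v≡4 (mod 5); (3|5)=-1, (4|5)=+1; sign (−1)^0·-1^4·+1^3 = +1.
(a,b)_∞: sgn(2310)=+, sgn(-91)=−, so +1.
(a,b)_2: α=25, β=32; u≡3, v≡5 (mod 8); ε(u)ε(v)=1·0, αω(v)=25·1, βω(u)=32·1; sum ≡ 1  ⇒  -1.
(a,b)_13: α=2, u≡1; β=3, v≡8 (mod 13); (1|13)=+1, (8|13)=-1; sign (−1)^0·+1^3·-1^2 = +1.
(a,b)_31: α=-4, u≡18; β=-6, v≡2 (mod 31); (18|31)=+1, (2|31)=+1; sign (−1)^0·+1^-6·+1^-4 = +1.
(a,b)_11: α=3, u≡3; β=4, v≡2 (mod 11); (3|11)=+1, (2|11)=-1; sign (−1)^0·+1^4·-1^3 = -1.
Ram(2310, -91) = {2, 3, 7, 11}; no ℚ_2-point on the conic.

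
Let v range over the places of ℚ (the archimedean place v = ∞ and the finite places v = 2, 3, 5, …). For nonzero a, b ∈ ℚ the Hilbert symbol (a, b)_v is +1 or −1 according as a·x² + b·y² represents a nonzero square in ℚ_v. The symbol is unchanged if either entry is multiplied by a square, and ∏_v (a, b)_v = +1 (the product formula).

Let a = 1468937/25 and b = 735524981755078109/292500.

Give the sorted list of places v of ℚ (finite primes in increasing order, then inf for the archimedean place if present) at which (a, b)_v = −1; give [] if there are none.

(a, b) ≡ (1073, 342953) mod (ℚ^×)²; places V = {2, 3, 5, 7, 13, 19, 23, 29, 31, 37, ∞}.
(a,b)_∞: sgn(1073)=+, sgn(342953)=+, so +1.
(a,b)_7: α=0, u≡2; β=2, v≡1 (mod 7); (2|7)=+1, (1|7)=+1; sign (−1)^0·+1^2·+1^0 = +1.
(a,b)_19: α=0, u≡11; β=2, v≡15 (mod 19); (11|19)=+1, (15|19)=-1; sign (−1)^0·+1^2·-1^0 = +1.
(a,b)_3: α=0, u≡2; β=-2, v≡2 (mod 3); (2|3)=-1, (2|3)=-1; sign (−1)^0·-1^-2·-1^0 = +1.
(a,b)_2: α=0, β=-2; u≡1, v≡1 (mod 8); ε(u)ε(v)=0·0, αω(v)=0·0, βω(u)=-2·0; sum ≡ 0  ⇒  +1.
(a,b)_5: α=-2, u≡2; β=-4, v≡3 (mod 5); (2|5)=-1, (3|5)=-1; sign (−1)^0·-1^-4·-1^-2 = +1.
(a,b)_29: α=1, u≡17; β=2, v≡25 (mod 29); (17|29)=-1, (25|29)=+1; sign (−1)^0·-1^2·+1^1 = +1.
(a,b)_31: α=0, u≡10; β=1, v≡27 (mod 31); (10|31)=+1, (27|31)=-1; sign (−1)^0·+1^1·-1^0 = +1.
(a,b)_23: α=0, u≡21; β=1, v≡17 (mod 23); (21|23)=-1, (17|23)=-1; sign (−1)^0·-1^1·-1^0 = -1.
(a,b)_13: α=0, u≡11; β=-1, v≡1 (mod 13); (11|13)=-1, (1|13)=+1; sign (−1)^0·-1^-1·+1^0 = -1.
(a,b)_37: α=3, u≡13; β=5, v≡17 (mod 37); (13|37)=-1, (17|37)=-1; sign (−1)^0·-1^5·-1^3 = +1.
|Ram(1073, 342953)| = 2, even; anisotropic at {13, 23}.

[13, 23]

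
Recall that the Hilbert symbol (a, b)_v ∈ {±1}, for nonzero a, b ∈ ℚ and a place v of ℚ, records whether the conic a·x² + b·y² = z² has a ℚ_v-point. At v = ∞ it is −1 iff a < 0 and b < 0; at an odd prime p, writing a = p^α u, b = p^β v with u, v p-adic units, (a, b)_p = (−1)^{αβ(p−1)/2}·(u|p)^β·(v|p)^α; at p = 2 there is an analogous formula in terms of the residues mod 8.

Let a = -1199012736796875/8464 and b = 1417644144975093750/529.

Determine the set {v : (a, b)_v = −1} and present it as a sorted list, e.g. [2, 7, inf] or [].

[2, 11]

(a, b) ≡ (-1155, 1254) mod (ℚ^×)²; places V = {2, 3, 5, 7, 11, 13, 19, 23, ∞}.
(a,b)_∞: sgn(-1155)=−, sgn(1254)=+, so +1.
(a,b)_3: α=3, u≡2; β=5, v≡1 (mod 3); (2|3)=-1, (1|3)=+1; sign (−1)^1·-1^5·+1^3 = +1.
(a,b)_7: α=1, u≡6; β=0, v≡2 (mod 7); (6|7)=-1, (2|7)=+1; sign (−1)^0·-1^0·+1^1 = +1.
(a,b)_23: α=-2, u≡16; β=-2, v≡16 (mod 23); (16|23)=+1, (16|23)=+1; sign (−1)^0·+1^-2·+1^-2 = +1.
(a,b)_11: α=3, u≡3; β=5, v≡9 (mod 11); (3|11)=+1, (9|11)=+1; sign (−1)^1·+1^5·+1^3 = -1.
(a,b)_5: α=7, u≡1; β=6, v≡4 (mod 5); (1|5)=+1, (4|5)=+1; sign (−1)^0·+1^6·+1^7 = +1.
(a,b)_19: α=2, u≡7; β=3, v≡11 (mod 19); (7|19)=+1, (11|19)=+1; sign (−1)^0·+1^3·+1^2 = +1.
(a,b)_13: α=2, u≡8; β=2, v≡5 (mod 13); (8|13)=-1, (5|13)=-1; sign (−1)^0·-1^2·-1^2 = +1.
(a,b)_2: α=-4, β=1; u≡5, v≡3 (mod 8); ε(u)ε(v)=0·1, αω(v)=-4·1, βω(u)=1·1; sum ≡ 1  ⇒  -1.
|Ram(-1155, 1254)| = 2, even; anisotropic at {2, 11}.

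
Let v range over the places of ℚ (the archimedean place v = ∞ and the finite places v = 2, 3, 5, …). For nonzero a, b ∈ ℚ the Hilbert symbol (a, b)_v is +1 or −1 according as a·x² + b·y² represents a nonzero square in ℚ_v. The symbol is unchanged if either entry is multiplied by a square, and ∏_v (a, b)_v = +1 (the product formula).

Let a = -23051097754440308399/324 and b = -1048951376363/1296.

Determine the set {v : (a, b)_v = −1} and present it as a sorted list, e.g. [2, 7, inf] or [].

[19, 23, 31, inf]

Mod squares: a ≡ -6479, b ≡ -3023603. Check v ∈ {∞, 2, 3, 7, 11, 17, 19, 23, 31, 37}.
v=17: a=17^2·(≡8), b=17^1·(≡6) mod 17; (8|17)=+1, (6|17)=-1; (−1)^{2·1·8}·(+1)^1·(-1)^2 = +1.
v=37: a=37^2·(≡4), b=37^1·(≡15) mod 37; (4|37)=+1, (15|37)=-1; (−1)^{2·1·18}·(+1)^1·(-1)^2 = +1.
v=31: a=31^3·(≡14), b=31^2·(≡29) mod 31; (14|31)=+1, (29|31)=-1; (−1)^{3·2·15}·(+1)^2·(-1)^3 = -1.
v=19: a=19^3·(≡11), b=19^3·(≡5) mod 19; (11|19)=+1, (5|19)=+1; (−1)^{3·3·9}·(+1)^3·(+1)^3 = -1.
v=11: a=11^1·(≡5), b=11^1·(≡2) mod 11; (5|11)=+1, (2|11)=-1; (−1)^{1·1·5}·(+1)^1·(-1)^1 = +1.
v=∞: -6479 < 0 and -3023603 < 0  ⇒  (a,b)_∞ = -1.
v=7: a=7^2·(≡6), b=7^0·(≡5) mod 7; (6|7)=-1, (5|7)=-1; (−1)^{2·0·3}·(-1)^0·(-1)^2 = +1.
v=2: v_2(a)=-2, v_2(b)=-4; units ≡ 1, 5 (mod 8); ε·ε+αω+βω = 0·0+-2·1+-4·0 ≡ 0  ⇒  (a,b)_2 = +1.
v=23: a=23^2·(≡14), b=23^1·(≡22) mod 23; (14|23)=-1, (22|23)=-1; (−1)^{2·1·11}·(-1)^1·(-1)^2 = -1.
v=3: a=3^-4·(≡1), b=3^-4·(≡1) mod 3; (1|3)=+1, (1|3)=+1; (−1)^{-4·-4·1}·(+1)^-4·(+1)^-4 = +1.
|Ram(-6479, -3023603)| = 4, even; anisotropic at {19, 23, 31, ∞}.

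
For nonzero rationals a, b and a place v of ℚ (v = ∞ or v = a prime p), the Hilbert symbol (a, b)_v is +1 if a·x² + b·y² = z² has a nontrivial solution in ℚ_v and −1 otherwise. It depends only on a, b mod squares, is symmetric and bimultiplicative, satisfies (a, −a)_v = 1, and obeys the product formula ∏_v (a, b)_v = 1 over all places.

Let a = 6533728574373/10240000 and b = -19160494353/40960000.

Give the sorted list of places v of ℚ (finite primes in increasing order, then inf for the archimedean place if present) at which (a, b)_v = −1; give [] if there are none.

[11, 31]

Mod squares: a ≡ 13, b ≡ -4433. Check v ∈ {∞, 2, 3, 5, 7, 11, 13, 31}.
v=5: a=5^-4·(≡2), b=5^-4·(≡2) mod 5; (2|5)=-1, (2|5)=-1; (−1)^{-4·-4·2}·(-1)^-4·(-1)^-4 = +1.
v=11: a=11^4·(≡10), b=11^3·(≡4) mod 11; (10|11)=-1, (4|11)=+1; (−1)^{4·3·5}·(-1)^3·(+1)^4 = -1.
v=7: a=7^2·(≡6), b=7^2·(≡6) mod 7; (6|7)=-1, (6|7)=-1; (−1)^{2·2·3}·(-1)^2·(-1)^2 = +1.
v=∞: 13 > 0 and -4433 < 0  ⇒  (a,b)_∞ = +1.
v=2: v_2(a)=-14, v_2(b)=-16; units ≡ 5, 7 (mod 8); ε·ε+αω+βω = 0·1+-14·0+-16·1 ≡ 0  ⇒  (a,b)_2 = +1.
v=3: a=3^6·(≡1), b=3^6·(≡1) mod 3; (1|3)=+1, (1|3)=+1; (−1)^{6·6·1}·(+1)^6·(+1)^6 = +1.
v=13: a=13^1·(≡12), b=13^1·(≡12) mod 13; (12|13)=+1, (12|13)=+1; (−1)^{1·1·6}·(+1)^1·(+1)^1 = +1.
v=31: a=31^2·(≡12), b=31^1·(≡11) mod 31; (12|31)=-1, (11|31)=-1; (−1)^{2·1·15}·(-1)^1·(-1)^2 = -1.
|Ram(13, -4433)| = 2, even; anisotropic at {11, 31}.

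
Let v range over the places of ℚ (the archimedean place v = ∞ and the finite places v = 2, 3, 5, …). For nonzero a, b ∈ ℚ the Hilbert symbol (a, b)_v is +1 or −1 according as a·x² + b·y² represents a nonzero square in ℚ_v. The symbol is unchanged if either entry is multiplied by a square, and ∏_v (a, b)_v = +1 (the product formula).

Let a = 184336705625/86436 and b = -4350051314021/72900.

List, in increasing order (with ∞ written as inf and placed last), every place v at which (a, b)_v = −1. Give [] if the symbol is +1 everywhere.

[17, 29]

Mod squares: a ≡ 215441, b ≡ -64847741. Check v ∈ {∞, 2, 3, 5, 7, 17, 19, 23, 29, 37, 43}.
v=∞: 215441 > 0 and -64847741 < 0  ⇒  (a,b)_∞ = +1.
v=5: a=5^4·(≡4), b=5^-2·(≡4) mod 5; (4|5)=+1, (4|5)=+1; (−1)^{4·-2·2}·(+1)^-2·(+1)^4 = +1.
v=43: a=43^0·(≡13), b=43^1·(≡35) mod 43; (13|43)=+1, (35|43)=+1; (−1)^{0·1·21}·(+1)^1·(+1)^0 = +1.
v=29: a=29^1·(≡1), b=29^1·(≡27) mod 29; (1|29)=+1, (27|29)=-1; (−1)^{1·1·14}·(+1)^1·(-1)^1 = -1.
v=2: v_2(a)=-2, v_2(b)=-2; units ≡ 1, 3 (mod 8); ε·ε+αω+βω = 0·1+-2·1+-2·0 ≡ 0  ⇒  (a,b)_2 = +1.
v=23: a=23^1·(≡6), b=23^1·(≡11) mod 23; (6|23)=+1, (11|23)=-1; (−1)^{1·1·11}·(+1)^1·(-1)^1 = +1.
v=7: a=7^-4·(≡2), b=7^3·(≡3) mod 7; (2|7)=+1, (3|7)=-1; (−1)^{-4·3·3}·(+1)^3·(-1)^-4 = +1.
v=37: a=37^2·(≡10), b=37^2·(≡23) mod 37; (10|37)=+1, (23|37)=-1; (−1)^{2·2·18}·(+1)^2·(-1)^2 = +1.
v=19: a=19^1·(≡13), b=19^1·(≡6) mod 19; (13|19)=-1, (6|19)=+1; (−1)^{1·1·9}·(-1)^1·(+1)^1 = +1.
v=17: a=17^1·(≡15), b=17^1·(≡7) mod 17; (15|17)=+1, (7|17)=-1; (−1)^{1·1·8}·(+1)^1·(-1)^1 = -1.
v=3: a=3^-2·(≡2), b=3^-6·(≡1) mod 3; (2|3)=-1, (1|3)=+1; (−1)^{-2·-6·1}·(-1)^-6·(+1)^-2 = +1.
|Ram(215441, -64847741)| = 2, even; anisotropic at {17, 29}.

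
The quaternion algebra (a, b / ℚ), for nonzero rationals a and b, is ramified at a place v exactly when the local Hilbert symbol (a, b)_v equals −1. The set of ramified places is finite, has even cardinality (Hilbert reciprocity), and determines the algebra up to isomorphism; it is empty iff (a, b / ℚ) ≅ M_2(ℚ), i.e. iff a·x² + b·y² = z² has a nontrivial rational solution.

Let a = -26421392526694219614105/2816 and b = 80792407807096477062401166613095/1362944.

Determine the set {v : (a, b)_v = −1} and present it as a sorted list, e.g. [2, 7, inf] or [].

(a, b) ≡ (-441595, 340218477445) mod (ℚ^×)²; places V = {2, 3, 5, 7, 11, 13, 19, 23, 31, 37, 41, 43, ∞}.
(a,b)_37: α=1, u≡1; β=1, v≡5 (mod 37); (1|37)=+1, (5|37)=-1; sign (−1)^0·+1^1·-1^1 = -1.
(a,b)_13: α=2, u≡7; β=2, v≡5 (mod 13); (7|13)=-1, (5|13)=-1; sign (−1)^0·-1^2·-1^2 = +1.
(a,b)_∞: sgn(-441595)=−, sgn(340218477445)=+, so +1.
(a,b)_23: α=2, u≡22; β=3, v≡2 (mod 23); (22|23)=-1, (2|23)=+1; sign (−1)^0·-1^3·+1^2 = -1.
(a,b)_43: α=2, u≡11; β=3, v≡10 (mod 43); (11|43)=+1, (10|43)=+1; sign (−1)^0·+1^3·+1^2 = +1.
(a,b)_31: α=1, u≡3; β=1, v≡28 (mod 31); (3|31)=-1, (28|31)=+1; sign (−1)^1·-1^1·+1^1 = +1.
(a,b)_19: α=2, u≡3; β=3, v≡2 (mod 19); (3|19)=-1, (2|19)=-1; sign (−1)^0·-1^3·-1^2 = -1.
(a,b)_2: α=-8, β=-10; u≡5, v≡5 (mod 8); ε(u)ε(v)=0·0, αω(v)=-8·1, βω(u)=-10·1; sum ≡ 0  ⇒  +1.
(a,b)_41: α=2, u≡21; β=3, v≡14 (mod 41); (21|41)=+1, (14|41)=-1; sign (−1)^0·+1^3·-1^2 = +1.
(a,b)_11: α=-1, u≡5; β=-3, v≡5 (mod 11); (5|11)=+1, (5|11)=+1; sign (−1)^1·+1^-3·+1^-1 = -1.
(a,b)_3: α=8, u≡2; β=12, v≡1 (mod 3); (2|3)=-1, (1|3)=+1; sign (−1)^0·-1^12·+1^8 = +1.
(a,b)_7: α=1, u≡3; β=3, v≡1 (mod 7); (3|7)=-1, (1|7)=+1; sign (−1)^1·-1^3·+1^1 = +1.
(a,b)_5: α=1, u≡4; β=1, v≡1 (mod 5); (4|5)=+1, (1|5)=+1; sign (−1)^0·+1^1·+1^1 = +1.
Ram(-441595, 340218477445) = {11, 19, 23, 37}; no ℚ_11-point on the conic.

[11, 19, 23, 37]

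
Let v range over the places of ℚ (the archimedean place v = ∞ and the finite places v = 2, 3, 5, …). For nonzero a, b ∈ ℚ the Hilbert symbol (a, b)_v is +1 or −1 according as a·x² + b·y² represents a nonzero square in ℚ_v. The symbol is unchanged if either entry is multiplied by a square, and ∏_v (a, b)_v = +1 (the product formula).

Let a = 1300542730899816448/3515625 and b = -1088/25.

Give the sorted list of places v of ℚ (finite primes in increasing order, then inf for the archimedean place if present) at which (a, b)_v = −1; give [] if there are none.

(a, b) ≡ (58, -17) mod (ℚ^×)²; places V = {2, 3, 5, 11, 17, 23, 29, ∞}.
(a,b)_11: α=2, u≡3; β=0, v≡4 (mod 11); (3|11)=+1, (4|11)=+1; sign (−1)^0·+1^0·+1^2 = +1.
(a,b)_17: α=4, u≡3; β=1, v≡9 (mod 17); (3|17)=-1, (9|17)=+1; sign (−1)^0·-1^1·+1^4 = -1.
(a,b)_23: α=2, u≡4; β=0, v≡8 (mod 23); (4|23)=+1, (8|23)=+1; sign (−1)^0·+1^0·+1^2 = +1.
(a,b)_5: α=-8, u≡2; β=-2, v≡2 (mod 5); (2|5)=-1, (2|5)=-1; sign (−1)^0·-1^-2·-1^-8 = +1.
(a,b)_29: α=1, u≡18; β=0, v≡11 (mod 29); (18|29)=-1, (11|29)=-1; sign (−1)^0·-1^0·-1^1 = -1.
(a,b)_2: α=23, β=6; u≡5, v≡7 (mod 8); ε(u)ε(v)=0·1, αω(v)=23·0, βω(u)=6·1; sum ≡ 0  ⇒  +1.
(a,b)_∞: sgn(58)=+, sgn(-17)=−, so +1.
(a,b)_3: α=-2, u≡1; β=0, v≡1 (mod 3); (1|3)=+1, (1|3)=+1; sign (−1)^0·+1^0·+1^-2 = +1.
(58, -17 / ℚ) ramifies at {17, 29}: a division algebra.

[17, 29]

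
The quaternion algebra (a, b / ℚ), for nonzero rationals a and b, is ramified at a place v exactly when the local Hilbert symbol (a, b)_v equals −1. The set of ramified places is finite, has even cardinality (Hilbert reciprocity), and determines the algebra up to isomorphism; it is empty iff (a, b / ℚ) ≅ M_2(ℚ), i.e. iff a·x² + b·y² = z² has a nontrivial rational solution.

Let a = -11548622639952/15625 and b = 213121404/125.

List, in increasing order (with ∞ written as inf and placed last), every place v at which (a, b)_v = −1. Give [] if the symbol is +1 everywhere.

(a, b) ≡ (-437, 155) mod (ℚ^×)²; places V = {2, 3, 5, 19, 23, 31, ∞}.
(a,b)_19: α=3, u≡12; β=2, v≡10 (mod 19); (12|19)=-1, (10|19)=-1; sign (−1)^0·-1^2·-1^3 = -1.
(a,b)_5: α=-6, u≡3; β=-3, v≡4 (mod 5); (3|5)=-1, (4|5)=+1; sign (−1)^0·-1^-3·+1^-6 = -1.
(a,b)_∞: sgn(-437)=−, sgn(155)=+, so +1.
(a,b)_2: α=4, β=2; u≡3, v≡3 (mod 8); ε(u)ε(v)=1·1, αω(v)=4·1, βω(u)=2·1; sum ≡ 1  ⇒  -1.
(a,b)_31: α=2, u≡18; β=1, v≡14 (mod 31); (18|31)=+1, (14|31)=+1; sign (−1)^0·+1^1·+1^2 = +1.
(a,b)_3: α=2, u≡1; β=2, v≡2 (mod 3); (1|3)=+1, (2|3)=-1; sign (−1)^0·+1^2·-1^2 = +1.
(a,b)_23: α=3, u≡13; β=2, v≡10 (mod 23); (13|23)=+1, (10|23)=-1; sign (−1)^0·+1^2·-1^3 = -1.
|Ram(-437, 155)| = 4, even; anisotropic at {2, 5, 19, 23}.

[2, 5, 19, 23]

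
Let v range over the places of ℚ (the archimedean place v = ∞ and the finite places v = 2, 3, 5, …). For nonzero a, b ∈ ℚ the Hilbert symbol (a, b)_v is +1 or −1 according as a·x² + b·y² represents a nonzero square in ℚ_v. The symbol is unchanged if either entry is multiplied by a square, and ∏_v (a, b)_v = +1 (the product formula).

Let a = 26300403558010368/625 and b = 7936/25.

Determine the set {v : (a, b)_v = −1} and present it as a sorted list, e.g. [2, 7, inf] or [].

[2, 19, 31, 37]

(a, b) ≡ (41101598, 31) mod (ℚ^×)²; places V = {2, 3, 5, 17, 19, 23, 31, 37, 41, ∞}.
(a,b)_31: α=3, u≡8; β=1, v≡9 (mod 31); (8|31)=+1, (9|31)=+1; sign (−1)^1·+1^1·+1^3 = -1.
(a,b)_2: α=9, β=8; u≡7, v≡7 (mod 8); ε(u)ε(v)=1·1, αω(v)=9·0, βω(u)=8·0; sum ≡ 1  ⇒  -1.
(a,b)_∞: sgn(41101598)=+, sgn(31)=+, so +1.
(a,b)_37: α=1, u≡3; β=0, v≡17 (mod 37); (3|37)=+1, (17|37)=-1; sign (−1)^0·+1^0·-1^1 = -1.
(a,b)_19: α=1, u≡7; β=0, v≡18 (mod 19); (7|19)=+1, (18|19)=-1; sign (−1)^0·+1^0·-1^1 = -1.
(a,b)_3: α=2, u≡2; β=0, v≡1 (mod 3); (2|3)=-1, (1|3)=+1; sign (−1)^0·-1^0·+1^2 = +1.
(a,b)_23: α=1, u≡3; β=0, v≡12 (mod 23); (3|23)=+1, (12|23)=+1; sign (−1)^0·+1^0·+1^1 = +1.
(a,b)_41: α=1, u≡11; β=0, v≡37 (mod 41); (11|41)=-1, (37|41)=+1; sign (−1)^0·-1^0·+1^1 = +1.
(a,b)_17: α=2, u≡1; β=0, v≡6 (mod 17); (1|17)=+1, (6|17)=-1; sign (−1)^0·+1^0·-1^2 = +1.
(a,b)_5: α=-4, u≡3; β=-2, v≡1 (mod 5); (3|5)=-1, (1|5)=+1; sign (−1)^0·-1^-2·+1^-4 = +1.
(41101598, 31 / ℚ) ramifies at {2, 19, 31, 37}: a division algebra.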